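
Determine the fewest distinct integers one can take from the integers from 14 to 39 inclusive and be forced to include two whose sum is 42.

Two chosen integers sum to 42 exactly when both halves of some pair {x, 42−x} with 14 ≤ x ≤ 42−x ≤ 28 are chosen — 7 such pairs.
The remaining 12 elements (those with no distinct partner in range) can never complete a 42-sum, so the worst case takes all of them and one from each pair: 12 + 7 = 19.
By the pigeonhole principle, the 20th integer has to be the second member of some pair, so 19 + 1 = 20.

20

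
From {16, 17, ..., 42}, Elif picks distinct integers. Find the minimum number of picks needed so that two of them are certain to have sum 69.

Two chosen integers sum to 69 exactly when both halves of some pair {x, 69−x} with 27 ≤ x ≤ 69−x ≤ 42 are chosen — 8 such pairs.
The remaining 11 elements (those with no distinct partner in range) can never complete a 69-sum, so the worst case takes all of them and one from each pair: 11 + 8 = 19.
By the pigeonhole principle, the 20th integer has to be the second member of some pair, so 19 + 1 = 20.

20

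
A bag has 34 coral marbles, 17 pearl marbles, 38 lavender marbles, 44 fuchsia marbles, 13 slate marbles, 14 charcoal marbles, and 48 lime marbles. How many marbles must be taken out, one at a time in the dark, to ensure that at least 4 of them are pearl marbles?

195

In the worst case for collecting pearl marbles, every non-pearl marble comes out first.
There are 34 + 38 + 44 + 13 + 14 + 48 = 191 non-pearl marbles altogether.
After those, each further marble must be pearl, so 191 + 4 = 195 draws guarantee 4 pearl marbles.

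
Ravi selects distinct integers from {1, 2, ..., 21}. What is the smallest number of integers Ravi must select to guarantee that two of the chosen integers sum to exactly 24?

13

Two chosen integers sum to 24 exactly when both halves of some pair {x, 24−x} with 3 ≤ x ≤ 24−x ≤ 21 are chosen — 9 such pairs.
The remaining 3 elements (those with no distinct partner in range) can never complete a 24-sum, so the worst case takes all of them and one from each pair: 3 + 9 = 12.
The 13th integer has to be the second member of some pair, so 12 + 1 = 13.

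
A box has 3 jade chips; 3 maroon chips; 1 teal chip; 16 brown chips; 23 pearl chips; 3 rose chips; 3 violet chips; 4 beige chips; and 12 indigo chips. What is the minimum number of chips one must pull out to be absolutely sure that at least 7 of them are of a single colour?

By the pigeonhole principle, the 9 colours are the holes; the chips drawn are the pigeons.
To avoid 7 of any one colour, the worst case takes at most 6 of each colour, or every chip of a colour that has fewer than 6.
That gives 3 + 3 + 1 + 6 + 6 + 3 + 3 + 4 + 6 = 35 chips with no colour reaching 7.
The next chip forces some colour to 7, so 35 + 1 = 36.

36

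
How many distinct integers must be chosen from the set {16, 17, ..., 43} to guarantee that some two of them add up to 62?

17

Two chosen integers sum to 62 exactly when both halves of some pair {x, 62−x} with 19 ≤ x ≤ 62−x ≤ 43 are chosen — 12 such pairs.
The remaining 4 elements (those with no distinct partner in range) can never complete a 62-sum, so the worst case takes all of them and one from each pair: 4 + 12 = 16.
The 17th integer has to be the second member of some pair, so 16 + 1 = 17.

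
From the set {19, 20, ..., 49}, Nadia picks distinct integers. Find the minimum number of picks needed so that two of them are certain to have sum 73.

19

A set avoiding the sum 73 can contain at most one of each pair {x, 73−x}, plus the 5 elements whose complement lies outside the range.
The integers 19, …, 36 (18 of them) are such a set: any two sum to at least 19+20 = 39 and at most 35+36 = 71 < 73.
By pigeonhole, any 19th integer completes one of the 13 pairs, so 19 choices force a sum of 73.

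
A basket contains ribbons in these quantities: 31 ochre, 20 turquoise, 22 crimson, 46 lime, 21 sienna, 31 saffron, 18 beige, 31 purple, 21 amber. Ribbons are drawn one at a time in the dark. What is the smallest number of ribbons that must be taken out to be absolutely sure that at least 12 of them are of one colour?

An adversary could hand out at most 11 ribbons per colour: 11 + 11 + 11 + 11 + 11 + 11 + 11 + 11 + 11 = 99 ribbons and still no colour has 12.
Pigeonhole: one more ribbon lands in a colour already at 11, so 100 draws are enough and 99 are not.

100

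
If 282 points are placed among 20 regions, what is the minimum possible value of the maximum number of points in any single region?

15

By pigeonhole, the 20 regions are the holes and the 282 points are the pigeons.
If every region held at most 14 points, the total would be at most 20 × 14 = 280, which is less than 282.
So some region holds at least ⌈282/20⌉ = 15 points.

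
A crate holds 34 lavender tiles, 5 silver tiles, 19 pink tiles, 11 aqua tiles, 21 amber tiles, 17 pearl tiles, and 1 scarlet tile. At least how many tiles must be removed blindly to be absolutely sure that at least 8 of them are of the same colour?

42

An adversary could hand out at most 7 tiles per colour (silver, scarlet run out sooner): 7 + 5 + 7 + 7 + 7 + 7 + 1 = 41 tiles and still no colour has 8.
One more tile lands in a colour already at 7, so 42 draws are enough and 41 are not.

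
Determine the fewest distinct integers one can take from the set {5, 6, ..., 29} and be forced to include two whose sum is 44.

A set avoiding the sum 44 can contain at most one of each pair {x, 44−x}, plus the 11 elements whose complement lies outside the range or equal to its own complement.
The integers 5, …, 22 (18 of them) are such a set: any two sum to at least 5+6 = 11 and at most 21+22 = 43 < 44.
Pigeonhole: any 19th integer completes one of the 7 pairs, so 19 choices force a sum of 44.

19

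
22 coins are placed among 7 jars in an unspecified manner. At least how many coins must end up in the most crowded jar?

4

By the pigeonhole principle, the 7 jars are the holes and the 22 coins are the pigeons.
If every jar held at most 3 coins, the total would be at most 7 × 3 = 21, which is less than 22.
So some jar holds at least ⌈22/7⌉ = 4 coins.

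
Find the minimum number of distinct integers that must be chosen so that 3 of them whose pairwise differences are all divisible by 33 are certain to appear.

67

Integers whose pairwise differences are multiples of 33 are exactly those sharing a remainder mod 33. The 33 residue classes mod 33 are the pigeonholes.
With 66 integers one could put 2 in each residue class and have no class reach 3.
The 67th integer pushes some class to 3, so 33·2 + 1 = 67.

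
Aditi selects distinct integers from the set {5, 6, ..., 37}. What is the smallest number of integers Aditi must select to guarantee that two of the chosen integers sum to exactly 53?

23

A set avoiding the sum 53 can contain at most one of each pair {x, 53−x}, plus the 11 elements whose complement lies outside the range.
The integers 5, …, 26 (22 of them) are such a set: any two sum to at least 5+6 = 11 and at most 25+26 = 51 < 53.
Any 23rd integer completes one of the 11 pairs, so 23 choices force a sum of 53.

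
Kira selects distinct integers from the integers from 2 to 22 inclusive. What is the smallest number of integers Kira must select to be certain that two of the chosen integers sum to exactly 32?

16

Group the elements by complementary pair {x, 32−x}: {10,22}, {11,21}, {12,20}, …, giving 6 two-element pairs, the single value 16 (it cannot pair with itself since the integers are distinct), and 8 integers whose partner 32−x falls outside [2,22].
By pigeonhole, treating each of those 15 groups as a pigeonhole, one can pick one integer per group — 15 integers — with no two summing to 32.
The 16th integer lands in an occupied pair, forcing a sum of 32.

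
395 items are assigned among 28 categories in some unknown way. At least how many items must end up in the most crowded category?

Pigeonhole: the 28 categories are the holes and the 395 items are the pigeons.
If every category held at most 14 items, the total would be at most 28 × 14 = 392, which is less than 395.
So some category holds at least ⌈395/28⌉ = 15 items.

15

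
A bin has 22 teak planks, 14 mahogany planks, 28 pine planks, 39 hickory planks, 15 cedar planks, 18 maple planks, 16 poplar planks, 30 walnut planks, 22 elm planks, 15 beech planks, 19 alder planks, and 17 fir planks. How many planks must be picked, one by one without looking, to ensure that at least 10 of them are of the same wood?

109

Put each drawn plank into a box by wood. The largest draw with every box below 10 takes min(count, 9) from each wood.
Σ min(cᵢ, 9) = 9 + 9 + 9 + 9 + 9 + 9 + 9 + 9 + 9 + 9 + 9 + 9 = 108.
Draw number 108 + 1 = 109 must push one box to 10.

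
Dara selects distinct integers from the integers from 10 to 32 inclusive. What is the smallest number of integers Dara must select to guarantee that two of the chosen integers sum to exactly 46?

15

Group the elements by complementary pair {x, 46−x}: {14,32}, {15,31}, {16,30}, …, giving 9 two-element pairs, the single value 23 (it cannot pair with itself since the integers are distinct), and 4 integers whose partner 46−x falls outside [10,32].
Treating each of those 14 groups as a pigeonhole, one can pick one integer per group — 14 integers — with no two summing to 46.
The 15th integer lands in an occupied pair, forcing a sum of 46.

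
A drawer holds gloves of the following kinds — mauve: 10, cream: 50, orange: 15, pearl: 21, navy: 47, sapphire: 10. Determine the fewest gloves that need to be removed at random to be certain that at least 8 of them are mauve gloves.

151

In the worst case for collecting mauve gloves, every non-mauve glove comes out first.
There are 50 + 15 + 21 + 47 + 10 = 143 non-mauve gloves altogether.
After those, each further glove must be mauve, so 143 + 8 = 151 draws guarantee 8 mauve gloves.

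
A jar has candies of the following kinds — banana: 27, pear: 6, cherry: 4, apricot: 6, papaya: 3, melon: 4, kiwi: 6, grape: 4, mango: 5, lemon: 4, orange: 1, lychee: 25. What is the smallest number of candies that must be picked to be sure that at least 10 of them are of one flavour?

An adversary could hand out at most 9 candies per flavour (10 flavours run out sooner): 9 + 6 + 4 + 6 + 3 + 4 + 6 + 4 + 5 + 4 + 1 + 9 = 61 candies and still no flavour has 10.
One more candy lands in a flavour already at 9, so 62 draws are enough and 61 are not.

62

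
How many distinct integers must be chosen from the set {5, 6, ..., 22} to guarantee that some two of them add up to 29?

Group the elements by complementary pair {x, 29−x}: {7,22}, {8,21}, {9,20}, …, giving 8 two-element pairs and 2 integers whose partner 29−x falls outside [5,22].
By the pigeonhole principle, treating each of those 10 groups as a pigeonhole, one can pick one integer per group — 10 integers — with no two summing to 29.
The 11th integer lands in an occupied pair, forcing a sum of 29.

11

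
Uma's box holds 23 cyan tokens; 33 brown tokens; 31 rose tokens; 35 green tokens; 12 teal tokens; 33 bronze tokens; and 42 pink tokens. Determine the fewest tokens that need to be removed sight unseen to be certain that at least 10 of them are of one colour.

By the pigeonhole principle, put each drawn token into a box by colour. The largest draw with every box below 10 takes min(count, 9) from each colour.
Σ min(cᵢ, 9) = 9 + 9 + 9 + 9 + 9 + 9 + 9 = 63.
Draw number 63 + 1 = 64 must push one box to 10.

64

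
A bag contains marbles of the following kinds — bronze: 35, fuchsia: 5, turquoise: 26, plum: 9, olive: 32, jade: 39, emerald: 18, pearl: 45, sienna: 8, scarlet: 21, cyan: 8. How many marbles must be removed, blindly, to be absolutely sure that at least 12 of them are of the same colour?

108

Put each drawn marble into a box by colour. The largest draw with every box below 12 takes min(count, 11) from each colour; colours with fewer than 11 contribute all they have.
Σ min(cᵢ, 11) = 11 + 5 + 11 + 9 + 11 + 11 + 11 + 11 + 8 + 11 + 8 = 107.
Draw number 107 + 1 = 108 must push one box to 12.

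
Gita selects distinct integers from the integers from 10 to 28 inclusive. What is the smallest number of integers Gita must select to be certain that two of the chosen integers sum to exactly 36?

Two chosen integers sum to 36 exactly when both halves of some pair {x, 36−x} with 10 ≤ x ≤ 36−x ≤ 26 are chosen — 8 such pairs.
The remaining 3 elements (those with no distinct partner in range) can never complete a 36-sum, so the worst case takes all of them and one from each pair: 3 + 8 = 11.
By the pigeonhole principle, the 12th integer has to be the second member of some pair, so 11 + 1 = 12.

12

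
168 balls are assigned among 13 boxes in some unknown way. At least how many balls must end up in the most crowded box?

The 13 boxes are the holes and the 168 balls are the pigeons.
If every box held at most 12 balls, the total would be at most 13 × 12 = 156, which is less than 168.
So some box holds at least ⌈168/13⌉ = 13 balls.

13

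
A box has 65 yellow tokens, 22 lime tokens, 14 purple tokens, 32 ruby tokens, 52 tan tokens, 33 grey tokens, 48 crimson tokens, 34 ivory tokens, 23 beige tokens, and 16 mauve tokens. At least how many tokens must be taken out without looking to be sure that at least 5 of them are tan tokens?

292

In the worst case for collecting tan tokens, every non-tan token comes out first.
There are 65 + 22 + 14 + 32 + 33 + 48 + 34 + 23 + 16 = 287 non-tan tokens altogether.
After those, each further token must be tan, so 287 + 5 = 292 draws guarantee 5 tan tokens.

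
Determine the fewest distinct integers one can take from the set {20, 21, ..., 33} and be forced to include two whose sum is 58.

Two chosen integers sum to 58 exactly when both halves of some pair {x, 58−x} with 25 ≤ x ≤ 58−x ≤ 33 are chosen — 4 such pairs.
The remaining 6 elements (those with no distinct partner in range) can never complete a 58-sum, so the worst case takes all of them and one from each pair: 6 + 4 = 10.
By pigeonhole, the 11th integer has to be the second member of some pair, so 10 + 1 = 11.

11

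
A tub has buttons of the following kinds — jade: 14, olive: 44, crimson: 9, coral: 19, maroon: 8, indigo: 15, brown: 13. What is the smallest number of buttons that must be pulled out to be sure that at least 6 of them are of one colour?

An adversary could hand out at most 5 buttons per colour: 5 + 5 + 5 + 5 + 5 + 5 + 5 = 35 buttons and still no colour has 6.
By pigeonhole, one more button lands in a colour already at 5, so 36 draws are enough and 35 are not.

36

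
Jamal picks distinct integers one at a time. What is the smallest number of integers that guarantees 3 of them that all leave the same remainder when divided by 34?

By the pigeonhole principle, the 34 residue classes mod 34 are the pigeonholes.
With 68 integers one could put 2 in each residue class and have no class reach 3.
The 69th integer pushes some class to 3, so 34·2 + 1 = 69.

69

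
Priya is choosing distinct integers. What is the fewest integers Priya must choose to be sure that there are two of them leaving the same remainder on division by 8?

9

Pigeonhole: the 8 residue classes mod 8 are the pigeonholes.
With 8 integers one could put 1 in each residue class and have no class reach 2.
The 9th integer pushes some class to 2, so 8·1 + 1 = 9.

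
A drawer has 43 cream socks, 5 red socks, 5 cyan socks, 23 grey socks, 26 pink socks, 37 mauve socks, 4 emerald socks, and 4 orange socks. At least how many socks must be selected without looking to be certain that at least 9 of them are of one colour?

51

By the pigeonhole principle, put each drawn sock into a box by colour. The largest draw with every box below 9 takes min(count, 8) from each colour; colours with fewer than 8 contribute all they have.
Σ min(cᵢ, 8) = 8 + 5 + 5 + 8 + 8 + 8 + 4 + 4 = 50.
Draw number 50 + 1 = 51 must push one box to 9.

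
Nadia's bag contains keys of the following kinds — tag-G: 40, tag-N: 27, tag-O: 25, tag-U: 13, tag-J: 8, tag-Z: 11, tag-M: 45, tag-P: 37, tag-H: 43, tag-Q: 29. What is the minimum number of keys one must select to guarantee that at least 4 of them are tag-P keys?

245

In the worst case for collecting tag-P keys, every non-tag-P key comes out first.
There are 40 + 27 + 25 + 13 + 8 + 11 + 45 + 43 + 29 = 241 non-tag-P keys altogether.
After those, each further key must be tag-P, so 241 + 4 = 245 draws guarantee 4 tag-P keys.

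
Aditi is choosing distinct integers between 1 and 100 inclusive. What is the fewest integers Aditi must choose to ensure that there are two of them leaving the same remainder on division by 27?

28

The 27 residue classes mod 27 are the pigeonholes.
With 27 integers one could put 1 in each residue class and have no class reach 2.
The 28th integer pushes some class to 2, so 27·1 + 1 = 28.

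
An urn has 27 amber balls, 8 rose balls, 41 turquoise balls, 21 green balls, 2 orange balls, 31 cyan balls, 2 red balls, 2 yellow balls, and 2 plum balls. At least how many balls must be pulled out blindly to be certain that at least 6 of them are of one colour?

34

By the pigeonhole principle, the 9 colours are the holes; the balls drawn are the pigeons.
To avoid 6 of any one colour, the worst case takes at most 5 of each colour, or every ball of a colour that has fewer than 5.
That gives 5 + 5 + 5 + 5 + 2 + 5 + 2 + 2 + 2 = 33 balls with no colour reaching 6.
The next ball forces some colour to 6, so 33 + 1 = 34.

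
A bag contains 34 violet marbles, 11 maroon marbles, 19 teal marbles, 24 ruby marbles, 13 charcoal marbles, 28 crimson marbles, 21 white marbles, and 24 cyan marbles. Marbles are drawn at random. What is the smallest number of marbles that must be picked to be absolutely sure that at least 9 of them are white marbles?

162

In the worst case for collecting white marbles, every non-white marble comes out first.
There are 34 + 11 + 19 + 24 + 13 + 28 + 24 = 153 non-white marbles altogether.
After those, each further marble must be white, so 153 + 9 = 162 draws guarantee 9 white marbles.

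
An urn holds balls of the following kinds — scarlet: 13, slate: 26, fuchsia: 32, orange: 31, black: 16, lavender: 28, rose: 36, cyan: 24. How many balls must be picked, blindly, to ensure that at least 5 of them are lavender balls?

183

In the worst case for collecting lavender balls, every non-lavender ball comes out first.
There are 13 + 26 + 32 + 31 + 16 + 36 + 24 = 178 non-lavender balls altogether.
After those, each further ball must be lavender, so 178 + 5 = 183 draws guarantee 5 lavender balls.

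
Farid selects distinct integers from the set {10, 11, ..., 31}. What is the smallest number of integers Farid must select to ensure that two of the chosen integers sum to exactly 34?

Group the elements by complementary pair {x, 34−x}: {10,24}, {11,23}, {12,22}, …, giving 7 two-element pairs, the single value 17 (it cannot pair with itself since the integers are distinct), and 7 integers whose partner 34−x falls outside [10,31].
Pigeonhole: treating each of those 15 groups as a pigeonhole, one can pick one integer per group — 15 integers — with no two summing to 34.
The 16th integer lands in an occupied pair, forcing a sum of 34.

16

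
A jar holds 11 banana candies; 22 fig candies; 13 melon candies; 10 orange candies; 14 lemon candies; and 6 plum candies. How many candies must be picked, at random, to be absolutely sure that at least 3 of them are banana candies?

68

In the worst case for collecting banana candies, every non-banana candy comes out first.
There are 22 + 13 + 10 + 14 + 6 = 65 non-banana candies altogether.
After those, each further candy must be banana, so 65 + 3 = 68 draws guarantee 3 banana candies.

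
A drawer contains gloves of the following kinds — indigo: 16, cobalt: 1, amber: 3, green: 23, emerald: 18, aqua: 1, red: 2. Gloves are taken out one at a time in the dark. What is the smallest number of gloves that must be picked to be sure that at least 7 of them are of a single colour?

26

Pigeonhole: the 7 colours are the holes; the gloves drawn are the pigeons.
To avoid 7 of any one colour, the worst case takes at most 6 of each colour, or every glove of a colour that has fewer than 6.
That gives 6 + 1 + 3 + 6 + 6 + 1 + 2 = 25 gloves with no colour reaching 7.
The next glove forces some colour to 7, so 25 + 1 = 26.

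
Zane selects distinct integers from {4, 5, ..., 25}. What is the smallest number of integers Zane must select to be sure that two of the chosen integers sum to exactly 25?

14

A set avoiding the sum 25 can contain at most one of each pair {x, 25−x}, plus the 4 elements whose complement lies outside the range.
The integers 13, …, 25 (13 of them) are such a set: any two sum to at least 13+14 = 27 > 25.
By the pigeonhole principle, any 14th integer completes one of the 9 pairs, so 14 choices force a sum of 25.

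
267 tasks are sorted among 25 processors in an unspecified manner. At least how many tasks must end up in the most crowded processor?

11

By pigeonhole, the 25 processors are the holes and the 267 tasks are the pigeons.
If every processor held at most 10 tasks, the total would be at most 25 × 10 = 250, which is less than 267.
So some processor holds at least ⌈267/25⌉ = 11 tasks.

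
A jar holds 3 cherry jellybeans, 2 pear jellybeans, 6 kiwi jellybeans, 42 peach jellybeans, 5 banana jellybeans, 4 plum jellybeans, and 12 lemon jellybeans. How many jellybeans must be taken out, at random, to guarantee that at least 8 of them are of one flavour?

35

The 7 flavours are the holes; the jellybeans drawn are the pigeons.
To avoid 8 of any one flavour, the worst case takes at most 7 of each flavour, or every jellybean of a flavour that has fewer than 7.
That gives 3 + 2 + 6 + 7 + 5 + 4 + 7 = 34 jellybeans with no flavour reaching 8.
The next jellybean forces some flavour to 8, so 34 + 1 = 35.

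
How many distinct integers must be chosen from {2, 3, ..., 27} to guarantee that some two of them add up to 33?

Group the elements by complementary pair {x, 33−x}: {6,27}, {7,26}, {8,25}, …, giving 11 two-element pairs and 4 integers whose partner 33−x falls outside [2,27].
By pigeonhole, treating each of those 15 groups as a pigeonhole, one can pick one integer per group — 15 integers — with no two summing to 33.
The 16th integer lands in an occupied pair, forcing a sum of 33.

16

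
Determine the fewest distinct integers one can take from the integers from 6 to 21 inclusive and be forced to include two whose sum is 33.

12

Group the elements by complementary pair {x, 33−x}: {12,21}, {13,20}, {14,19}, …, giving 5 two-element pairs and 6 integers whose partner 33−x falls outside [6,21].
Treating each of those 11 groups as a pigeonhole, one can pick one integer per group — 11 integers — with no two summing to 33.
The 12th integer lands in an occupied pair, forcing a sum of 33.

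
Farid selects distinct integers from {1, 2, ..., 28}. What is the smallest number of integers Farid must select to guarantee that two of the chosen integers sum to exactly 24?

Group the elements by complementary pair {x, 24−x}: {1,23}, {2,22}, {3,21}, …, giving 11 two-element pairs, the single value 12 (it cannot pair with itself since the integers are distinct), and 5 integers whose partner 24−x falls outside [1,28].
Treating each of those 17 groups as a pigeonhole, one can pick one integer per group — 17 integers — with no two summing to 24.
The 18th integer lands in an occupied pair, forcing a sum of 24.

18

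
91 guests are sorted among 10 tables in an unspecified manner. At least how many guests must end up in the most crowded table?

The 10 tables are the holes and the 91 guests are the pigeons.
If every table held at most 9 guests, the total would be at most 10 × 9 = 90, which is less than 91.
So some table holds at least ⌈91/10⌉ = 10 guests.

10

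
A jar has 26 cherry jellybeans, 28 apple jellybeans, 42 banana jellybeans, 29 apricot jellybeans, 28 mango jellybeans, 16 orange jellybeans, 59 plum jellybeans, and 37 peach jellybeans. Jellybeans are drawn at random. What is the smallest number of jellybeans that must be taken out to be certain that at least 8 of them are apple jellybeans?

245

In the worst case for collecting apple jellybeans, every non-apple jellybean comes out first.
There are 26 + 42 + 29 + 28 + 16 + 59 + 37 = 237 non-apple jellybeans altogether.
After those, each further jellybean must be apple, so 237 + 8 = 245 draws guarantee 8 apple jellybeans.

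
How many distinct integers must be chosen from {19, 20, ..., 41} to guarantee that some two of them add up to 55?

A set avoiding the sum 55 can contain at most one of each pair {x, 55−x}, plus the 5 elements whose complement lies outside the range.
The integers 28, …, 41 (14 of them) are such a set: any two sum to at least 28+29 = 57 > 55.
By the pigeonhole principle, any 15th integer completes one of the 9 pairs, so 15 choices force a sum of 55.

15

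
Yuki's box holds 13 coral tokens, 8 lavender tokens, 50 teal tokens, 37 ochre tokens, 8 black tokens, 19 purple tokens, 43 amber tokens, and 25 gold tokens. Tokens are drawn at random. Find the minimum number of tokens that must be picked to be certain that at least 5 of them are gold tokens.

183

In the worst case for collecting gold tokens, every non-gold token comes out first.
There are 13 + 8 + 50 + 37 + 8 + 19 + 43 = 178 non-gold tokens altogether.
After those, each further token must be gold, so 178 + 5 = 183 draws guarantee 5 gold tokens.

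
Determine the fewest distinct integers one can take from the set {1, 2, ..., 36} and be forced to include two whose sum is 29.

Two chosen integers sum to 29 exactly when both halves of some pair {x, 29−x} with 1 ≤ x ≤ 29−x ≤ 28 are chosen — 14 such pairs.
The remaining 8 elements (those with no distinct partner in range) can never complete a 29-sum, so the worst case takes all of them and one from each pair: 8 + 14 = 22.
The 23rd integer has to be the second member of some pair, so 22 + 1 = 23.

23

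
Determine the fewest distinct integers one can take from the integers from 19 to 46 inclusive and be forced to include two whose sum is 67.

Two chosen integers sum to 67 exactly when both halves of some pair {x, 67−x} with 21 ≤ x ≤ 67−x ≤ 46 are chosen — 13 such pairs.
The remaining 2 elements (those with no distinct partner in range) can never complete a 67-sum, so the worst case takes all of them and one from each pair: 2 + 13 = 15.
Pigeonhole: the 16th integer has to be the second member of some pair, so 15 + 1 = 16.

16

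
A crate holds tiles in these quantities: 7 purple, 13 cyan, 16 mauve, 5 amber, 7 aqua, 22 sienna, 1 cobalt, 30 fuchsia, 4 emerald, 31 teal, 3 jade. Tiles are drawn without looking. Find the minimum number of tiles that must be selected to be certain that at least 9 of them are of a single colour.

68

The 11 colours are the holes; the tiles drawn are the pigeons.
To avoid 9 of any one colour, the worst case takes at most 8 of each colour, or every tile of a colour that has fewer than 8.
That gives 7 + 8 + 8 + 5 + 7 + 8 + 1 + 8 + 4 + 8 + 3 = 67 tiles with no colour reaching 9.
The next tile forces some colour to 9, so 67 + 1 = 68.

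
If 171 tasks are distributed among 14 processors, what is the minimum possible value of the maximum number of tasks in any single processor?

13

By the pigeonhole principle, the 14 processors are the holes and the 171 tasks are the pigeons.
If every processor held at most 12 tasks, the total would be at most 14 × 12 = 168, which is less than 171.
So some processor holds at least ⌈171/14⌉ = 13 tasks.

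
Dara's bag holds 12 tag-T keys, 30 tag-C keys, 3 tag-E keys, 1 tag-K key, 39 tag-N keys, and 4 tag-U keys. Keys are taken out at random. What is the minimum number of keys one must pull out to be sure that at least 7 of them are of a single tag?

By the pigeonhole principle, the 6 tags are the holes; the keys drawn are the pigeons.
To avoid 7 of any one tag, the worst case takes at most 6 of each tag, or every key of a tag that has fewer than 6.
That gives 6 + 6 + 3 + 1 + 6 + 4 = 26 keys with no tag reaching 7.
The next key forces some tag to 7, so 26 + 1 = 27.

27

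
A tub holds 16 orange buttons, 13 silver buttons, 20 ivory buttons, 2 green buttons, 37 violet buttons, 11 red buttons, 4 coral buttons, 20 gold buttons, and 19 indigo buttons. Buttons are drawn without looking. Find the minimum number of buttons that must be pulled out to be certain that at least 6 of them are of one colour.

42

The 9 colours are the holes; the buttons drawn are the pigeons.
To avoid 6 of any one colour, the worst case takes at most 5 of each colour, or every button of a colour that has fewer than 5.
That gives 5 + 5 + 5 + 2 + 5 + 5 + 4 + 5 + 5 = 41 buttons with no colour reaching 6.
The next button forces some colour to 6, so 41 + 1 = 42.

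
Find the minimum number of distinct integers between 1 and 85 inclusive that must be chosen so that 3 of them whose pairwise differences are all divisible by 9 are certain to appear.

19

Integers whose pairwise differences are multiples of 9 are exactly those sharing a remainder mod 9. Pigeonhole: the 9 residue classes mod 9 are the pigeonholes.
With 18 integers one could put 2 in each residue class and have no class reach 3.
The 19th integer pushes some class to 3, so 9·2 + 1 = 19.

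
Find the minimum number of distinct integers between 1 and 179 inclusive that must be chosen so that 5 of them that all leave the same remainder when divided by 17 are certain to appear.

69

By the pigeonhole principle, the 17 residue classes mod 17 are the pigeonholes.
With 68 integers one could put 4 in each residue class and have no class reach 5.
The 69th integer pushes some class to 5, so 17·4 + 1 = 69.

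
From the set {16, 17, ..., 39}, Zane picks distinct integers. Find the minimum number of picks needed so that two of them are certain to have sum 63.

Group the elements by complementary pair {x, 63−x}: {24,39}, {25,38}, {26,37}, …, giving 8 two-element pairs and 8 integers whose partner 63−x falls outside [16,39].
Pigeonhole: treating each of those 16 groups as a pigeonhole, one can pick one integer per group — 16 integers — with no two summing to 63.
The 17th integer lands in an occupied pair, forcing a sum of 63.

17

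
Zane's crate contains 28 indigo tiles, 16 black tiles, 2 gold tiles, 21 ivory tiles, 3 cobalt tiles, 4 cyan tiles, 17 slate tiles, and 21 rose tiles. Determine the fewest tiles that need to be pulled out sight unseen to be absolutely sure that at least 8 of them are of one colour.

45

An adversary could hand out at most 7 tiles per colour (gold, cobalt, cyan run out sooner): 7 + 7 + 2 + 7 + 3 + 4 + 7 + 7 = 44 tiles and still no colour has 8.
By the pigeonhole principle, one more tile lands in a colour already at 7, so 45 draws are enough and 44 are not.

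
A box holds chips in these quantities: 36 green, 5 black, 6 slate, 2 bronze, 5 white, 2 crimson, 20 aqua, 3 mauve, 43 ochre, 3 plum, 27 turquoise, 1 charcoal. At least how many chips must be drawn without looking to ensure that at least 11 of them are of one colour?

The 12 colours are the holes; the chips drawn are the pigeons.
To avoid 11 of any one colour, the worst case takes at most 10 of each colour, or every chip of a colour that has fewer than 10.
That gives 10 + 5 + 6 + 2 + 5 + 2 + 10 + 3 + 10 + 3 + 10 + 1 = 67 chips with no colour reaching 11.
The next chip forces some colour to 11, so 67 + 1 = 68.

68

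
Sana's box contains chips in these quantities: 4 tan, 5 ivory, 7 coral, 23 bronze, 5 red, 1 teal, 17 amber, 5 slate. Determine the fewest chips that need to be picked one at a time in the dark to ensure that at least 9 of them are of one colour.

The 8 colours are the holes; the chips drawn are the pigeons.
To avoid 9 of any one colour, the worst case takes at most 8 of each colour, or every chip of a colour that has fewer than 8.
That gives 4 + 5 + 7 + 8 + 5 + 1 + 8 + 5 = 43 chips with no colour reaching 9.
The next chip forces some colour to 9, so 43 + 1 = 44.

44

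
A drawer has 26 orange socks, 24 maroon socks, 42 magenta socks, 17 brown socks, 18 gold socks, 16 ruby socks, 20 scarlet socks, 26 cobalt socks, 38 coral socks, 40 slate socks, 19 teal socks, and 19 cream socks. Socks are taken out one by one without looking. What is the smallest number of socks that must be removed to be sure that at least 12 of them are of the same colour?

133

An adversary could hand out at most 11 socks per colour: 11 + 11 + 11 + 11 + 11 + 11 + 11 + 11 + 11 + 11 + 11 + 11 = 132 socks and still no colour has 12.
One more sock lands in a colour already at 11, so 133 draws are enough and 132 are not.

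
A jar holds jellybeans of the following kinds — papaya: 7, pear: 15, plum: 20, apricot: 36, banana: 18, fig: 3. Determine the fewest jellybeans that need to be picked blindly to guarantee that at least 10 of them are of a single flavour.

47

By pigeonhole, the 6 flavours are the holes; the jellybeans drawn are the pigeons.
To avoid 10 of any one flavour, the worst case takes at most 9 of each flavour, or every jellybean of a flavour that has fewer than 9.
That gives 7 + 9 + 9 + 9 + 9 + 3 = 46 jellybeans with no flavour reaching 10.
The next jellybean forces some flavour to 10, so 46 + 1 = 47.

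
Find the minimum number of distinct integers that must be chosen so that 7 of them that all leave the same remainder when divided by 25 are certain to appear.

151

Pigeonhole: the 25 residue classes mod 25 are the pigeonholes.
With 150 integers one could put 6 in each residue class and have no class reach 7.
The 151st integer pushes some class to 7, so 25·6 + 1 = 151.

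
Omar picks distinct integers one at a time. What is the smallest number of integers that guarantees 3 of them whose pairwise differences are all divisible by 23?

47

Integers whose pairwise differences are multiples of 23 are exactly those sharing a remainder mod 23. The 23 residue classes mod 23 are the pigeonholes.
With 46 integers one could put 2 in each residue class and have no class reach 3.
The 47th integer pushes some class to 3, so 23·2 + 1 = 47.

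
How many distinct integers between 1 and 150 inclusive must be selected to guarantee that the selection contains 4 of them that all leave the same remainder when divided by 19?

58

Pigeonhole: the 19 residue classes mod 19 are the pigeonholes.
With 57 integers one could put 3 in each residue class and have no class reach 4.
The 58th integer pushes some class to 4, so 19·3 + 1 = 58.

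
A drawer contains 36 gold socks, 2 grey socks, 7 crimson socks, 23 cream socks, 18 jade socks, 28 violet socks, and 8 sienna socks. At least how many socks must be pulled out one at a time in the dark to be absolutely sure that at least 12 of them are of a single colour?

62

By pigeonhole, put each drawn sock into a box by colour. The largest draw with every box below 12 takes min(count, 11) from each colour; colours with fewer than 11 contribute all they have.
Σ min(cᵢ, 11) = 11 + 2 + 7 + 11 + 11 + 11 + 8 = 61.
Draw number 61 + 1 = 62 must push one box to 12.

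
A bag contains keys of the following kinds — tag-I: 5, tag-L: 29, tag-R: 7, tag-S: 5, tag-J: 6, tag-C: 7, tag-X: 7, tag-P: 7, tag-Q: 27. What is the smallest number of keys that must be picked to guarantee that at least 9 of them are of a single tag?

61

The 9 tags are the holes; the keys drawn are the pigeons.
To avoid 9 of any one tag, the worst case takes at most 8 of each tag, or every key of a tag that has fewer than 8.
That gives 5 + 8 + 7 + 5 + 6 + 7 + 7 + 7 + 8 = 60 keys with no tag reaching 9.
The next key forces some tag to 9, so 60 + 1 = 61.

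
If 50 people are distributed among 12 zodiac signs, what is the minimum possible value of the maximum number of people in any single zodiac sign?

5

The 12 zodiac signs are the holes and the 50 people are the pigeons.
If every zodiac sign held at most 4 people, the total would be at most 12 × 4 = 48, which is less than 50.
So some zodiac sign holds at least ⌈50/12⌉ = 5 people.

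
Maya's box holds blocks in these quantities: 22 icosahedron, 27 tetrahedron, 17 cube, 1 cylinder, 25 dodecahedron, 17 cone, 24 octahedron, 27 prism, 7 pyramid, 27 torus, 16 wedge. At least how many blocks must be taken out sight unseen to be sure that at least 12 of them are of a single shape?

An adversary could hand out at most 11 blocks per shape (cylinder, pyramid run out sooner): 11 + 11 + 11 + 1 + 11 + 11 + 11 + 11 + 7 + 11 + 11 = 107 blocks and still no shape has 12.
By pigeonhole, one more block lands in a shape already at 11, so 108 draws are enough and 107 are not.

108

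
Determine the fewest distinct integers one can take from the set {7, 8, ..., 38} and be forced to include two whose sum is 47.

A set avoiding the sum 47 can contain at most one of each pair {x, 47−x}, plus the 2 elements whose complement lies outside the range.
The integers 7, …, 23 (17 of them) are such a set: any two sum to at least 7+8 = 15 and at most 22+23 = 45 < 47.
Any 18th integer completes one of the 15 pairs, so 18 choices force a sum of 47.

18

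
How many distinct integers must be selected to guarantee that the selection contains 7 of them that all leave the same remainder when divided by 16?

By the pigeonhole principle, the 16 residue classes mod 16 are the pigeonholes.
With 96 integers one could put 6 in each residue class and have no class reach 7.
The 97th integer pushes some class to 7, so 16·6 + 1 = 97.

97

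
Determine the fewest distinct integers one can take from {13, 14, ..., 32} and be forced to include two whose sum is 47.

12

Two chosen integers sum to 47 exactly when both halves of some pair {x, 47−x} with 15 ≤ x ≤ 47−x ≤ 32 are chosen — 9 such pairs.
The remaining 2 elements (those with no distinct partner in range) can never complete a 47-sum, so the worst case takes all of them and one from each pair: 2 + 9 = 11.
The 12th integer has to be the second member of some pair, so 11 + 1 = 12.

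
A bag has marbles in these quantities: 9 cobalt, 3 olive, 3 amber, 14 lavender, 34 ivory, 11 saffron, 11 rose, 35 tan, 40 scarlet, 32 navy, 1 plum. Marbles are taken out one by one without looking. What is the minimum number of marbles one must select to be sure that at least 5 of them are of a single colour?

40

By the pigeonhole principle, put each drawn marble into a box by colour. The largest draw with every box below 5 takes min(count, 4) from each colour; colours with fewer than 4 contribute all they have.
Σ min(cᵢ, 4) = 4 + 3 + 3 + 4 + 4 + 4 + 4 + 4 + 4 + 4 + 1 = 39.
Draw number 39 + 1 = 40 must push one box to 5.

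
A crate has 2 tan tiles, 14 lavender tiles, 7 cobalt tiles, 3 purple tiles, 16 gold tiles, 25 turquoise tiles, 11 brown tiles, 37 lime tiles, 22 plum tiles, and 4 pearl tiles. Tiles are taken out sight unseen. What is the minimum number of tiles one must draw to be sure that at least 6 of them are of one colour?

45

An adversary could hand out at most 5 tiles per colour (tan, purple, pearl run out sooner): 2 + 5 + 5 + 3 + 5 + 5 + 5 + 5 + 5 + 4 = 44 tiles and still no colour has 6.
By the pigeonhole principle, one more tile lands in a colour already at 5, so 45 draws are enough and 44 are not.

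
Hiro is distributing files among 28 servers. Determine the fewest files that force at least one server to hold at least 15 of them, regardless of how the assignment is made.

393

With 392 files one could put exactly 14 in each of the 28 servers, and no server would reach 15.
By the pigeonhole principle, one more file must land in a server that already has 14, giving it 15.
So 28 × 14 + 1 = 393 files are required.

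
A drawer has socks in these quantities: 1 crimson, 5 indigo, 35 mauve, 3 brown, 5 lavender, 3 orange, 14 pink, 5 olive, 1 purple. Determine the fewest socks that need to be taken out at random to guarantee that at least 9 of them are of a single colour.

By pigeonhole, put each drawn sock into a box by colour. The largest draw with every box below 9 takes min(count, 8) from each colour; colours with fewer than 8 contribute all they have.
Σ min(cᵢ, 8) = 1 + 5 + 8 + 3 + 5 + 3 + 8 + 5 + 1 = 39.
Draw number 39 + 1 = 40 must push one box to 9.

40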